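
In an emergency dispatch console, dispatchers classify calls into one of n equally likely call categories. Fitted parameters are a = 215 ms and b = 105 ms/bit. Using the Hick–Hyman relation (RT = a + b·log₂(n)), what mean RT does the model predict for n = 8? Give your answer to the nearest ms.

log₂(8) = 3 bits, so RT = 215 + 105 × 3 ≈ 530.000 ms.

530 ms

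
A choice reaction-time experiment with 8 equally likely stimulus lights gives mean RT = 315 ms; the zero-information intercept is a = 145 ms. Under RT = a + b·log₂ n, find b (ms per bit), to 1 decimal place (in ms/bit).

b = (315 − 145) / log₂(8) = 170 / 3 = 56.667 ms/bit.

56.7 ms/bit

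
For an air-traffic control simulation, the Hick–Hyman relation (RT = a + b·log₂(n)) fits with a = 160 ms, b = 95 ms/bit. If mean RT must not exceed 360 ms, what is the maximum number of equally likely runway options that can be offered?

Information budget: (360 − 160)/95 = 2.1053 bits, so n ≤ 2^2.1053 = 4.303 → at most 4.

4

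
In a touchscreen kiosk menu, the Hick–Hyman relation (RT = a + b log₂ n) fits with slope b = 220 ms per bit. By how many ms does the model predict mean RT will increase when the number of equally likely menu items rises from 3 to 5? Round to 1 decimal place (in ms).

162.1 ms

ΔRT = (a + b log₂ n₂) − (a + b log₂ n₁) = b·(log₂ n₂ − log₂ n₁).
log₂(5) − log₂(3) = 2.3219 − 1.5850 = 0.7370.
ΔRT = 220 × 0.7370 = 162.132 ms.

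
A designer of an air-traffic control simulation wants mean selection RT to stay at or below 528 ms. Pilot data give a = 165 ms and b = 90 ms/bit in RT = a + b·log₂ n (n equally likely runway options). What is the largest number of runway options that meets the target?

90·log₂ n ≤ 528 − 165 = 363, giving log₂ n ≤ 4.0333 and n ≤ 16.374. The largest whole number is 16.

16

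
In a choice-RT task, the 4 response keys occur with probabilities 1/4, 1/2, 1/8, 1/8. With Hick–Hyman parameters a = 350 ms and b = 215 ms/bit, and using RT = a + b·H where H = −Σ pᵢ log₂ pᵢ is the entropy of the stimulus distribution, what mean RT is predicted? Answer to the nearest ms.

726 ms

Each term −pᵢ log₂ pᵢ: 0.25·2 + 0.5·1 + 0.125·3 + 0.125·3; summed, H = 1.750 bits.
Mean RT = a + bH = 350 + 215·1.750 = 726.25 ms.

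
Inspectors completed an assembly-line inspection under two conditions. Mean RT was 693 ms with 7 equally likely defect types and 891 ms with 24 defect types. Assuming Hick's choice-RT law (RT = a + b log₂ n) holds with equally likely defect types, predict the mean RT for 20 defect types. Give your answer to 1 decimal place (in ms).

861.7 ms

With log₂ n on the abscissa the relation is linear; from the two conditions:
  b = (891 − 693) / (log₂ 24 − log₂ 7) = 198 / (4.5850 − 2.8074) = 111.386 ms/bit
  a = 693 − 111.386 × 2.8074 = 380.301 ms
Then RT(20) = 380.301 + 111.386 × log₂ 20 = 380.301 + 111.386 × 4.3219 ≈ 861.702 ms.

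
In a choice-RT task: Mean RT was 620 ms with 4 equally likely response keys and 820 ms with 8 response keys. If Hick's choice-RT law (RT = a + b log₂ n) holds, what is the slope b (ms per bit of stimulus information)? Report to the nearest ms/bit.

200 ms/bit

The slope on a log₂ axis is (820 − 620) / (3 − 2) = 200 ms/bit.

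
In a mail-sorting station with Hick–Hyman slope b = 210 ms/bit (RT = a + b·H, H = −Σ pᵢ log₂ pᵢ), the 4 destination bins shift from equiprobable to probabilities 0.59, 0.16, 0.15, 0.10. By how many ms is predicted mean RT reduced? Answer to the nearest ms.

The RT saving is b·ΔH. Equiprobable H₀ = log₂(4) = 2.0000 bits; with the given probabilities H = 1.6149 bits.
b·(H₀ − H) = 210 × (2.0000 − 1.6149) = 80.88 ms.

81 ms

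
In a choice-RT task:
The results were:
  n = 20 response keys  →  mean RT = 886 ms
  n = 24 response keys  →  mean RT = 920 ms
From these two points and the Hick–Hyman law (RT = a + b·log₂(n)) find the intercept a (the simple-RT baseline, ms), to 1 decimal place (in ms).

Slope: b = (920 − 886) / (log₂ 24 − log₂ 20) = 34/0.2630 = 129.261 ms/bit.
Intercept: a = 886 − 129.261·log₂(20) = 327.345 ms.

327.3 ms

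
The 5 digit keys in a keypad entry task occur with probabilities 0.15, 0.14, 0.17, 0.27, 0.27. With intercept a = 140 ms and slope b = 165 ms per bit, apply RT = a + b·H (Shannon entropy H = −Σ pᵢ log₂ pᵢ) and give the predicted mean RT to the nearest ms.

Entropy contributions −pᵢ log₂ pᵢ: 0.4105, 0.3971, 0.4346, 0.5100, 0.5100; sum H = 2.2623 bits.
RT = a + bH = 140 + 165·2.2623 = 513.28 ms.

513 ms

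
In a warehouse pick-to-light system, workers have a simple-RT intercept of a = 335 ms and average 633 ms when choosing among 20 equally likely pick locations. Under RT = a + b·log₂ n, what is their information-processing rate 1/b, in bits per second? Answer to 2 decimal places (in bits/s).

Choice component = 633 − 335 = 298 ms over log₂(20) = 4.3219 bits.
b = 298 / 4.3219 = 68.951 ms/bit, so 1/b = 14.503 bits/s.

14.50 bits/s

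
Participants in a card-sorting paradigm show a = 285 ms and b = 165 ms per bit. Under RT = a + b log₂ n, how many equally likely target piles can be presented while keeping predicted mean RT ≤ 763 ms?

7

165·log₂ n ≤ 763 − 285 = 478, giving log₂ n ≤ 2.8970 and n ≤ 7.449. The largest whole number is 7.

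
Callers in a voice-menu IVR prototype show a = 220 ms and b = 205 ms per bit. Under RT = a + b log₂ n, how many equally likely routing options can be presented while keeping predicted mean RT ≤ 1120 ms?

20

Set 220 + 205·log₂ n ≤ 1120 → log₂ n ≤ (1120 − 220)/205 = 4.3902.
So n ≤ 2^4.3902 = 20.970; the largest integer n is 20.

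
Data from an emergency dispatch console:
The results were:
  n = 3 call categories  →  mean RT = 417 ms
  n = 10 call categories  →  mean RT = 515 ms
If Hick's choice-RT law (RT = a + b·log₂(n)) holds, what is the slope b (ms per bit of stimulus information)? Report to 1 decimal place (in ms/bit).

56.4 ms/bit

b = (RT₂ − RT₁)/(log₂ n₂ − log₂ n₁) = (515 − 417)/(3.3219 − 1.5850) = 56.420 ms/bit.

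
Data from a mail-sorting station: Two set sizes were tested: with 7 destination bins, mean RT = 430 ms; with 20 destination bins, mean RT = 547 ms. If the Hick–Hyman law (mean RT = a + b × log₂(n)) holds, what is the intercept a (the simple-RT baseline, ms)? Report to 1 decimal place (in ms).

213.1 ms

The slope on a log₂ axis is (547 − 430) / (4.3219 − 2.8074) = 77.249 ms/bit.
Intercept: a = 430 − 77.249·log₂(7) = 213.133 ms.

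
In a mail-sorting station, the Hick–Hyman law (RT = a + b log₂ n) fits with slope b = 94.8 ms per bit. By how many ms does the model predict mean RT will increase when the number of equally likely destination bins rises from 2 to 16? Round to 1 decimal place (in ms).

284.4 ms

ΔRT = (a + b log₂ n₂) − (a + b log₂ n₁) = b·(log₂ n₂ − log₂ n₁).
log₂(16) − log₂(2) = log₂(16/2) = log₂(8) = 3.
ΔRT = 94.8 × 3.0000 = 284.400 ms.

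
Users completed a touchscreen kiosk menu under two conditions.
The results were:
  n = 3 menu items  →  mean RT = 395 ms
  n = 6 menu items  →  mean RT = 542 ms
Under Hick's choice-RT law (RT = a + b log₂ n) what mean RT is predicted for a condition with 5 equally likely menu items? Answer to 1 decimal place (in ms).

Fit slope and intercept:
  b = (542 − 395) / (log₂ 6 − log₂ 3) = 147 / (2.5850 − 1.5850) = 147.000 ms/bit
  a = 395 − 147.000 × 1.5850 = 162.011 ms
Then RT(5) = 162.011 + 147.000 × log₂ 5 = 162.011 + 147.000 × 2.3219 ≈ 503.334 ms.

503.3 ms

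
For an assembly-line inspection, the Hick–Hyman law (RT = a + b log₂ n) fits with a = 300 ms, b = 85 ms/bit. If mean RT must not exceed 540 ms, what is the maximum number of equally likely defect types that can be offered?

Set 300 + 85·log₂ n ≤ 540 → log₂ n ≤ (540 − 300)/85 = 2.8235.
So n ≤ 2^2.8235 = 7.079; the largest integer n is 7.

7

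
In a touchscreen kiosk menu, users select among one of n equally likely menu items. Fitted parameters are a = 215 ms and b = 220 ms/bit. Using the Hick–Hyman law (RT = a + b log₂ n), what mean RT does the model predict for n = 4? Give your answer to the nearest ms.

log₂(4) = 2 bits, so RT = 215 + 220 × 2 ≈ 655.000 ms.

655 ms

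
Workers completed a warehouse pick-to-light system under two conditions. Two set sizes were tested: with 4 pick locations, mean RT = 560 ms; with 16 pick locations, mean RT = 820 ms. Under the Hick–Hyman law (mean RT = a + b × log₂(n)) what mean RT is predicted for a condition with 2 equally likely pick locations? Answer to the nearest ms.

430 ms

RT is linear in log₂ n, so two points fix the line:
  b = (820 − 560) / (log₂ 16 − log₂ 4) = 260 / (4 − 2) = 130 ms/bit
  a = 560 − 130 × 2 = 300 ms
Then RT(2) = 300 + 130 × log₂ 2 = 300 + 130 × 1 ≈ 430.000 ms.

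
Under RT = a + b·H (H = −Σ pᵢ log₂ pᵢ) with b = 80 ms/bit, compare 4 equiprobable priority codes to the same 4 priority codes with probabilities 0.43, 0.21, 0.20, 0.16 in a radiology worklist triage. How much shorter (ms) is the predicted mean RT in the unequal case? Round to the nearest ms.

The RT saving is b·ΔH. Equiprobable H₀ = log₂(4) = 2.0000 bits; with the given probabilities H = 1.8838 bits.
b·(H₀ − H) = 80 × (2.0000 − 1.8838) = 9.30 ms.

9 ms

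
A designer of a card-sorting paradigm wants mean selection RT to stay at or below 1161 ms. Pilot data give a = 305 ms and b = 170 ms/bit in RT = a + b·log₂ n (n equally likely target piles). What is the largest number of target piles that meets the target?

Information budget: (1161 − 305)/170 = 5.0353 bits, so n ≤ 2^5.0353 = 32.793 → at most 32.

32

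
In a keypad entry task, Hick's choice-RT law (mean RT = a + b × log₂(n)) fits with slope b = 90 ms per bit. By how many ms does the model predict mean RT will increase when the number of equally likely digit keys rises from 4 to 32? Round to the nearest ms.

The intercept a cancels: ΔRT = b·(log₂ n₂ − log₂ n₁) = b·log₂(n₂/n₁).
log₂(32) − log₂(4) = log₂(32/4) = log₂(8) = 3.
ΔRT = 90 × 3.0000 = 270.000 ms.

270 ms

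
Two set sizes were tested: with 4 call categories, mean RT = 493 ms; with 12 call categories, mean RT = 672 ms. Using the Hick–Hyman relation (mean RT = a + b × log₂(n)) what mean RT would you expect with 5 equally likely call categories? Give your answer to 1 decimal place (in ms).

529.4 ms

RT is linear in log₂ n, so two points fix the line:
  b = (672 − 493) / (log₂ 12 − log₂ 4) = 179 / (3.5850 − 2) = 112.936 ms/bit
  a = 493 − 112.936 × 2 = 267.127 ms
Then RT(5) = 267.127 + 112.936 × log₂ 5 = 267.127 + 112.936 × 2.3219 ≈ 529.357 ms.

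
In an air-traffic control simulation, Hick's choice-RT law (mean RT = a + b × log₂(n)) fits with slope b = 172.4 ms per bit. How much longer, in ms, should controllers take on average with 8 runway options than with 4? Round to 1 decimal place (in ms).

172.4 ms

ΔRT = (a + b log₂ n₂) − (a + b log₂ n₁) = b·(log₂ n₂ − log₂ n₁).
log₂(8) − log₂(4) = log₂(8/4) = log₂(2) = 1.
ΔRT = 172.4 × 1.0000 = 172.400 ms.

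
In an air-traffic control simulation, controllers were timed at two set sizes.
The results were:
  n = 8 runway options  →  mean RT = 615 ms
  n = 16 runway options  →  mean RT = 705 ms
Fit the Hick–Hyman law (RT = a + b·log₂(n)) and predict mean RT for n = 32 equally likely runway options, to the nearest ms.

Solve the two-equation system in a and b:
  b = (705 − 615) / (log₂ 16 − log₂ 8) = 90 / (4 − 3) = 90 ms/bit
  a = 615 − 90 × 3 = 345 ms
Then RT(32) = 345 + 90 × log₂ 32 = 345 + 90 × 5 ≈ 795.000 ms.

795 ms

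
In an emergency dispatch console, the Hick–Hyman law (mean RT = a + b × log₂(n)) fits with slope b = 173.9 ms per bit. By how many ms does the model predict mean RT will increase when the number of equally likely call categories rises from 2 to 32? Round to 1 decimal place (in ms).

695.6 ms

The intercept a cancels: ΔRT = b·(log₂ n₂ − log₂ n₁) = b·log₂(n₂/n₁).
log₂(32) − log₂(2) = log₂(32/2) = log₂(16) = 4.
ΔRT = 173.9 × 4.0000 = 695.600 ms.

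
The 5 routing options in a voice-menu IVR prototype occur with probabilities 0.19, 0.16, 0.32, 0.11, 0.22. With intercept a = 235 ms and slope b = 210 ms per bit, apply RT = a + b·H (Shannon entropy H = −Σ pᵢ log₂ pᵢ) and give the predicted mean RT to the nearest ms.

Entropy contributions −pᵢ log₂ pᵢ: 0.4552, 0.4230, 0.5260, 0.3503, 0.4806; sum H = 2.2351 bits.
RT = a + bH = 235 + 210·2.2351 = 704.38 ms.

704 ms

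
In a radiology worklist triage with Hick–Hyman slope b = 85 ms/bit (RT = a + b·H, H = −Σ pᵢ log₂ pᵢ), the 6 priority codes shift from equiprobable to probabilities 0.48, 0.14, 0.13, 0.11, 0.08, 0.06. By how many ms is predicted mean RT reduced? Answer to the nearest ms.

The RT saving is b·ΔH. Equiprobable H₀ = log₂(6) = 2.5850 bits; with the given probabilities H = 2.1734 bits.
b·(H₀ − H) = 85 × (2.5850 − 2.1734) = 34.99 ms.

35 ms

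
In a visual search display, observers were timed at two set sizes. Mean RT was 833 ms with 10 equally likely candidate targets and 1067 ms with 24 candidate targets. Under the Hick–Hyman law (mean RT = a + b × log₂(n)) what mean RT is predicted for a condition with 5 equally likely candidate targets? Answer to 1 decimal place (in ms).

647.7 ms

Solve the two-equation system in a and b:
  b = (1067 − 833) / (log₂ 24 − log₂ 10) = 234 / (4.5850 − 3.3219) = 185.268 ms/bit
  a = 833 − 185.268 × 3.3219 = 217.553 ms
Then RT(5) = 217.553 + 185.268 × log₂ 5 = 217.553 + 185.268 × 2.3219 ≈ 647.732 ms.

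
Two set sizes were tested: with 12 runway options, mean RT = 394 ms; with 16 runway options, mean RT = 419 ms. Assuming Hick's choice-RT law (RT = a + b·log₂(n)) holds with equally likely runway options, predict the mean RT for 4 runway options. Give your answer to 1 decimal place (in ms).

298.5 ms

Fit slope and intercept:
  b = (419 − 394) / (log₂ 16 − log₂ 12) = 25 / (4 − 3.5850) = 60.236 ms/bit
  a = 394 − 60.236 × 3.5850 = 178.058 ms
Then RT(4) = 178.058 + 60.236 × log₂ 4 = 178.058 + 60.236 × 2 ≈ 298.529 ms.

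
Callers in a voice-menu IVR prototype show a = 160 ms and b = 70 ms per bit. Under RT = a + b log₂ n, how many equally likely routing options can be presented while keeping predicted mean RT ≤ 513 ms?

32

Information budget: (513 − 160)/70 = 5.0429 bits, so n ≤ 2^5.0429 = 32.965 → at most 32.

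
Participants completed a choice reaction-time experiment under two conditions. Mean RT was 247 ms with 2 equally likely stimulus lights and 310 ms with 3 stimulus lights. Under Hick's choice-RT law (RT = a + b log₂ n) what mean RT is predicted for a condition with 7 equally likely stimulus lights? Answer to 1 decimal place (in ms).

441.7 ms

RT is linear in log₂ n, so two points fix the line:
  b = (310 − 247) / (log₂ 3 − log₂ 2) = 63 / (1.5850 − 1) = 107.699 ms/bit
  a = 247 − 107.699 × 1 = 139.301 ms
Then RT(7) = 139.301 + 107.699 × log₂ 7 = 139.301 + 107.699 × 2.8074 ≈ 441.651 ms.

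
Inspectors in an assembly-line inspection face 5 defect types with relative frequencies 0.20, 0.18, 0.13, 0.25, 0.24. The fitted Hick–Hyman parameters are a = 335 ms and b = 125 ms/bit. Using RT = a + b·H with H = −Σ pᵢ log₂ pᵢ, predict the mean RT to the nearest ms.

621 ms

Entropy contributions −pᵢ log₂ pᵢ: 0.4644, 0.4453, 0.3826, 0.5000, 0.4941; sum H = 2.2865 bits.
RT = a + bH = 335 + 125·2.2865 = 620.81 ms.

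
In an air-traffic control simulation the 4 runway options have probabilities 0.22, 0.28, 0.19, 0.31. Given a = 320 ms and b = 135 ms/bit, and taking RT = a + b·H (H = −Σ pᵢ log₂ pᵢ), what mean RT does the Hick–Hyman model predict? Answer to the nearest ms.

586 ms

Entropy contributions −pᵢ log₂ pᵢ: 0.4806, 0.5142, 0.4552, 0.5238; sum H = 1.9738 bits.
RT = a + bH = 320 + 135·1.9738 = 586.46 ms.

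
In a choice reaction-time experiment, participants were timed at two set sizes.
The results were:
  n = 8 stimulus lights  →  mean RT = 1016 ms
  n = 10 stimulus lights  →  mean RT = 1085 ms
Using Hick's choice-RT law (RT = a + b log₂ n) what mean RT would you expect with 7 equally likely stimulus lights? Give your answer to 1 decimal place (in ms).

Fit slope and intercept:
  b = (1085 − 1016) / (log₂ 10 − log₂ 8) = 69 / (3.3219 − 3) = 214.334 ms/bit
  a = 1016 − 214.334 × 3 = 372.999 ms
Then RT(7) = 372.999 + 214.334 × log₂ 7 = 372.999 + 214.334 × 2.8074 ≈ 974.710 ms.

974.7 ms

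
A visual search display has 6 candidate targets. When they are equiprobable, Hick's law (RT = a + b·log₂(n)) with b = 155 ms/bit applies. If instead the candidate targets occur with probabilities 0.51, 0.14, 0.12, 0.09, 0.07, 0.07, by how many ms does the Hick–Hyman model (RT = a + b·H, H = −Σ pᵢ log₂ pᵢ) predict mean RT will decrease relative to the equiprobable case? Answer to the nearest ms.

The RT saving is b·ΔH. Equiprobable H₀ = log₂(6) = 2.5850 bits; with the given probabilities H = 2.1094 bits.
b·(H₀ − H) = 155 × (2.5850 − 2.1094) = 73.72 ms.

74 ms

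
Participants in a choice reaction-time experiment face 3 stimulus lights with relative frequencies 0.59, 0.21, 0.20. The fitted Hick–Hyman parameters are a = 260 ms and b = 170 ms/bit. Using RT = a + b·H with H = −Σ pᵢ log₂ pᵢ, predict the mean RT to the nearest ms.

H = 0.59·log₂(1/0.59) + 0.21·log₂(1/0.21) + 0.20·log₂(1/0.20) = 1.3863 bits.
RT = 260 + 170 × 1.3863 = 495.68 ms.

496 ms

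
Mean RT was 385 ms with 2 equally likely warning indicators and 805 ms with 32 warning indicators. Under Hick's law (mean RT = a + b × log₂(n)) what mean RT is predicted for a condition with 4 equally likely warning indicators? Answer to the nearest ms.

RT is linear in log₂ n, so two points fix the line:
  b = (805 − 385) / (log₂ 32 − log₂ 2) = 420 / (5 − 1) = 105 ms/bit
  a = 385 − 105 × 1 = 280 ms
Then RT(4) = 280 + 105 × log₂ 4 = 280 + 105 × 2 ≈ 490.000 ms.

490 ms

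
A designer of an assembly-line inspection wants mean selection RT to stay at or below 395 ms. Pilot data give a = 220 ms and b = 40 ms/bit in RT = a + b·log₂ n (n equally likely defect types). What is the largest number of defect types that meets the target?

40·log₂ n ≤ 395 − 220 = 175, giving log₂ n ≤ 4.3750 and n ≤ 20.749. The largest whole number is 20.

20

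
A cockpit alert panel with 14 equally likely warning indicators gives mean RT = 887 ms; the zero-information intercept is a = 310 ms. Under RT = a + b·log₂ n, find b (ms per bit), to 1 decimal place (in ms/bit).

151.5 ms/bit

b = (887 − 310) / log₂(14) = 577 / 3.8074 = 151.549 ms/bit.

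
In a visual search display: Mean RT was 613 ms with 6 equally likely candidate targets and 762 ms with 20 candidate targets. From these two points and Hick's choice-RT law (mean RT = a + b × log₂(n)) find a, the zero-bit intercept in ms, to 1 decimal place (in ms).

391.3 ms

Slope: b = (762 − 613) / (log₂ 20 − log₂ 6) = 149/1.7370 = 85.782 ms/bit.
a = RT₁ − b·log₂ n₁ = 613 − 85.782 × 2.5850 = 391.257 ms.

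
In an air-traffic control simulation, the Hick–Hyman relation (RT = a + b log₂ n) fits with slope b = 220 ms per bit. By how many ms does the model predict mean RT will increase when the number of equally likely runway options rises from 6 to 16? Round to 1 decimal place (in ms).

311.3 ms

The intercept a cancels: ΔRT = b·(log₂ n₂ − log₂ n₁) = b·log₂(n₂/n₁).
log₂(16) − log₂(6) = 4 − 2.5850 = 1.4150.
ΔRT = 220 × 1.4150 = 311.308 ms.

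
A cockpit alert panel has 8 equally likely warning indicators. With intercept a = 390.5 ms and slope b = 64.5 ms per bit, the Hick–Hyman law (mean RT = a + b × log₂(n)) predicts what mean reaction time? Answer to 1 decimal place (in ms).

log₂(8) = 3 bits, so RT = 390.5 + 64.5 × 3 ≈ 584.000 ms.

584.0 ms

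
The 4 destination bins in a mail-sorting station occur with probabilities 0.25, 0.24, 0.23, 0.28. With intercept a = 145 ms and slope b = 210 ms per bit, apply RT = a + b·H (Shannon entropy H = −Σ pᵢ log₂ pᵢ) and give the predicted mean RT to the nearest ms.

564 ms

Entropy contributions −pᵢ log₂ pᵢ: 0.5000, 0.4941, 0.4877, 0.5142; sum H = 1.9960 bits.
RT = a + bH = 145 + 210·1.9960 = 564.16 ms.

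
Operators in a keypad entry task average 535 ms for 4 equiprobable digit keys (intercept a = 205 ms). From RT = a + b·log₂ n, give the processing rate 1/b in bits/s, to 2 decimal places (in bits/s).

6.06 bits/s

b = (535 − 205)/log₂ 4 = 330/2 = 165.000 ms per bit = 0.16500 s/bit; the reciprocal is 6.061 bits/s.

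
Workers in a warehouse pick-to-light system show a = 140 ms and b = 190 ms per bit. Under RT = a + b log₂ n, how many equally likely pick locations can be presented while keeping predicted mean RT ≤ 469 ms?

Information budget: (469 − 140)/190 = 1.7316 bits, so n ≤ 2^1.7316 = 3.321 → at most 3.

3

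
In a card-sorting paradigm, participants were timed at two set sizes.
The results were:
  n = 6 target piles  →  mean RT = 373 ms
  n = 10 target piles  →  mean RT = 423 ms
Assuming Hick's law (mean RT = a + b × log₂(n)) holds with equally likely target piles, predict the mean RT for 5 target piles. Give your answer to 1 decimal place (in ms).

355.2 ms

Fit slope and intercept:
  b = (423 − 373) / (log₂ 10 − log₂ 6) = 50 / (3.3219 − 2.5850) = 67.846 ms/bit
  a = 373 − 67.846 × 2.5850 = 197.621 ms
Then RT(5) = 197.621 + 67.846 × log₂ 5 = 197.621 + 67.846 × 2.3219 ≈ 355.154 ms.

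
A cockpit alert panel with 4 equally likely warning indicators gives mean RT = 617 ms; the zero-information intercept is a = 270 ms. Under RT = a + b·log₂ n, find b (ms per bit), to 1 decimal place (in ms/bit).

173.5 ms/bit

4 alternatives carry log₂ 4 = 2 bits; the choice cost is 617 − 270 = 347 ms, so b = 347/2 = 173.500 ms/bit.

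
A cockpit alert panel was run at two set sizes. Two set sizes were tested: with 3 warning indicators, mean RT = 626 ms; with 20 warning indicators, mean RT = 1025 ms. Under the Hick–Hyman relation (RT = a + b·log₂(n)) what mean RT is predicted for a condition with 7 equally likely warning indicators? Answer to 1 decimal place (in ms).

Fit slope and intercept:
  b = (1025 − 626) / (log₂ 20 − log₂ 3) = 399 / (4.3219 − 1.5850) = 145.782 ms/bit
  a = 626 − 145.782 × 1.5850 = 394.941 ms
Then RT(7) = 394.941 + 145.782 × log₂ 7 = 394.941 + 145.782 × 2.8074 ≈ 804.203 ms.

804.2 ms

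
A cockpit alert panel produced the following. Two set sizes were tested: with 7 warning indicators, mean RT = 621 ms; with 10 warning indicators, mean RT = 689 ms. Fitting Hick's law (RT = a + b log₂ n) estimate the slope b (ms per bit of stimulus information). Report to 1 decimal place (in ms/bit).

The slope on a log₂ axis is (689 − 621) / (3.3219 − 2.8074) = 132.148 ms/bit.

132.1 ms/bit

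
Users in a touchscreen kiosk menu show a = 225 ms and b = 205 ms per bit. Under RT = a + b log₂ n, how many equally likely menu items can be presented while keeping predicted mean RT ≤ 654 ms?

4

Information budget: (654 − 225)/205 = 2.0927 bits, so n ≤ 2^2.0927 = 4.265 → at most 4.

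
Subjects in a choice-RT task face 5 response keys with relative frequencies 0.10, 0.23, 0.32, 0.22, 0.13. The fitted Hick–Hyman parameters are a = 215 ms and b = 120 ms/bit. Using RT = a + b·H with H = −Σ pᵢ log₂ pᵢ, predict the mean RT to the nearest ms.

Entropy contributions −pᵢ log₂ pᵢ: 0.3322, 0.4877, 0.5260, 0.4806, 0.3826; sum H = 2.2091 bits.
RT = a + bH = 215 + 120·2.2091 = 480.09 ms.

480 ms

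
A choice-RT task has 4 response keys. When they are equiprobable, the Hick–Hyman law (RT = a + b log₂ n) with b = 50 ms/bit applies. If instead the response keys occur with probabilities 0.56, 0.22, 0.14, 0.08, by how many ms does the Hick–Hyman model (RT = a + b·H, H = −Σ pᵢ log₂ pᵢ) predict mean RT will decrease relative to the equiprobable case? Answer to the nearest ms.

18 ms

Equiprobable entropy H₀ = log₂ 4 = 2.0000 bits.
Skewed entropy H = −Σ pᵢ log₂ pᵢ = 1.6376 bits.
ΔRT = b·(H₀ − H) = 50 × 0.3624 = 18.12 ms.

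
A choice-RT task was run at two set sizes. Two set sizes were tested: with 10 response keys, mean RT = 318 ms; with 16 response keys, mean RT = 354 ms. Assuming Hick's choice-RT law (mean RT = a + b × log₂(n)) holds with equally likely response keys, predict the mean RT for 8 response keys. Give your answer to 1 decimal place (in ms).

300.9 ms

Solve the two-equation system in a and b:
  b = (354 − 318) / (log₂ 16 − log₂ 10) = 36 / (4 − 3.3219) = 53.092 ms/bit
  a = 318 − 53.092 × 3.3219 = 141.633 ms
Then RT(8) = 141.633 + 53.092 × log₂ 8 = 141.633 + 53.092 × 3 ≈ 300.908 ms.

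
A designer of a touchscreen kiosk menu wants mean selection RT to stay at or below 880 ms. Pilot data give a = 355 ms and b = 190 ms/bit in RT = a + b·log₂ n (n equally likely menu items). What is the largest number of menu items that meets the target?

Information budget: (880 − 355)/190 = 2.7632 bits, so n ≤ 2^2.7632 = 6.789 → at most 6.

6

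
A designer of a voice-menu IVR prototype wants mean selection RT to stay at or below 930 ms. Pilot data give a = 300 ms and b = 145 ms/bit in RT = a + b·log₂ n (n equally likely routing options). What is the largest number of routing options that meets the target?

20

Set 300 + 145·log₂ n ≤ 930 → log₂ n ≤ (930 − 300)/145 = 4.3448.
So n ≤ 2^4.3448 = 20.320; the largest integer n is 20.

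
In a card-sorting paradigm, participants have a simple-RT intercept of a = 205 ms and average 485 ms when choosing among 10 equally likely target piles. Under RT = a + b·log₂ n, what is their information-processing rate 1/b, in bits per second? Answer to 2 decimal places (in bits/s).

b = (485 − 205)/log₂ 10 = 280/3.3219 = 84.288 ms per bit = 0.08429 s/bit; the reciprocal is 11.864 bits/s.

11.86 bits/s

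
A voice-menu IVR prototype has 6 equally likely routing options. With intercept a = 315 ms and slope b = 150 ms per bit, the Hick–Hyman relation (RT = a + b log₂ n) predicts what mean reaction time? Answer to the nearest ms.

log₂(6) = 2.5850 bits, so RT = 315 + 150 × 2.5850 ≈ 702.744 ms.

703 ms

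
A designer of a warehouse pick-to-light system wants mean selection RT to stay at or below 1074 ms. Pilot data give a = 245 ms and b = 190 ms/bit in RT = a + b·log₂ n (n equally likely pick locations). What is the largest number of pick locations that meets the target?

20

Set 245 + 190·log₂ n ≤ 1074 → log₂ n ≤ (1074 − 245)/190 = 4.3632.
So n ≤ 2^4.3632 = 20.580; the largest integer n is 20.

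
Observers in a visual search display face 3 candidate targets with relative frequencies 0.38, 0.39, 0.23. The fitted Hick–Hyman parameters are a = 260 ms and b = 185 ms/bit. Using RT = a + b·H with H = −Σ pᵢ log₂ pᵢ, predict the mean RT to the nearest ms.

H = 0.38·log₂(1/0.38) + 0.39·log₂(1/0.39) + 0.23·log₂(1/0.23) = 1.5479 bits.
RT = 260 + 185 × 1.5479 = 546.36 ms.

546 ms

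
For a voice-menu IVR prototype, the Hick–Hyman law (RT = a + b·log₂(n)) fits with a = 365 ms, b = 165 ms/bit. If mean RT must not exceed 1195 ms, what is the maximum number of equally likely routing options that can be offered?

Information budget: (1195 − 365)/165 = 5.0303 bits, so n ≤ 2^5.0303 = 32.679 → at most 32.

32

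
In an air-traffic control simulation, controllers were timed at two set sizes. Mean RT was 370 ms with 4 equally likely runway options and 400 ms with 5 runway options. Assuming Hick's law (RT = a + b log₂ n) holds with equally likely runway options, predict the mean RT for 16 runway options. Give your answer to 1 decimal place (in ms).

556.4 ms

With log₂ n on the abscissa the relation is linear; from the two conditions:
  b = (400 − 370) / (log₂ 5 − log₂ 4) = 30 / (2.3219 − 2) = 93.189 ms/bit
  a = 370 − 93.189 × 2 = 183.623 ms
Then RT(16) = 183.623 + 93.189 × log₂ 16 = 183.623 + 93.189 × 4 ≈ 556.377 ms.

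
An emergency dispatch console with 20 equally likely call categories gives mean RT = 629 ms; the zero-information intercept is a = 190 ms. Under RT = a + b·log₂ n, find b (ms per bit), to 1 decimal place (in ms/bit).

b = (629 − 190) / log₂(20) = 439 / 4.3219 = 101.575 ms/bit.

101.6 ms/bit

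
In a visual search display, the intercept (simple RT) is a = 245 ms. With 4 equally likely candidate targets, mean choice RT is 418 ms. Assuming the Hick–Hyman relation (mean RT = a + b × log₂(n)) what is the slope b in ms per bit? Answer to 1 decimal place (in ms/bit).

86.5 ms/bit

log₂(4) = 2 bits.
b = (RT − a)/log₂ n = (418 − 245) / 2 = 86.500 ms/bit.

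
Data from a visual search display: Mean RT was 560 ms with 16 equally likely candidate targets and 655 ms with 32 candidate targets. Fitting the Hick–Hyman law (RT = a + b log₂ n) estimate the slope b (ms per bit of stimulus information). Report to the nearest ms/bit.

b = (RT₂ − RT₁)/(log₂ n₂ − log₂ n₁) = (655 − 560)/(5 − 4) = 95 ms/bit.

95 ms/bit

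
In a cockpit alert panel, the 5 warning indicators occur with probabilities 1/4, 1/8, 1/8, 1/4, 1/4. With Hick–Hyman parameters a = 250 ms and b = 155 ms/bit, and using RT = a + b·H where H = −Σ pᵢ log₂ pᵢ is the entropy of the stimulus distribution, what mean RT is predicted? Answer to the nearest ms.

599 ms

H = −Σ pᵢ log₂ pᵢ = 0.25·2 + 0.125·3 + 0.125·3 + 0.25·2 + 0.25·2 = 2.250 bits.
RT = 250 + 155 × 2.250 = 598.75 ms.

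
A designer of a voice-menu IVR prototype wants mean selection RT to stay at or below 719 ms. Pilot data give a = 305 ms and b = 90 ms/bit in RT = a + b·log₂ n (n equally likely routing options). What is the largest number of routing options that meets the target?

Information budget: (719 − 305)/90 = 4.6000 bits, so n ≤ 2^4.6000 = 24.251 → at most 24.

24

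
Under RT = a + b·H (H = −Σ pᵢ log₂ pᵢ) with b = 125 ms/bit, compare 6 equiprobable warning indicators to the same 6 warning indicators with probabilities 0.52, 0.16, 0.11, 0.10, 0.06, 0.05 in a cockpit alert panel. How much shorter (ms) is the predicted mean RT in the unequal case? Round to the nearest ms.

66 ms

The RT saving is b·ΔH. Equiprobable H₀ = log₂(6) = 2.5850 bits; with the given probabilities H = 2.0557 bits.
b·(H₀ − H) = 125 × (2.5850 − 2.0557) = 66.16 ms.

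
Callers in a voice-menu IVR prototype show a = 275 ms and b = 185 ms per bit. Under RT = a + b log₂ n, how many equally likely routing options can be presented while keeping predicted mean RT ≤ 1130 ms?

Set 275 + 185·log₂ n ≤ 1130 → log₂ n ≤ (1130 − 275)/185 = 4.6216.
So n ≤ 2^4.6216 = 24.618; the largest integer n is 24.

24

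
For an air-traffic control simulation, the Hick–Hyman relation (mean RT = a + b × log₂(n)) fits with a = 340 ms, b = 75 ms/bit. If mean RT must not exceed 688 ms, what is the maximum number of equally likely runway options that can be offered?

24

Set 340 + 75·log₂ n ≤ 688 → log₂ n ≤ (688 − 340)/75 = 4.6400.
So n ≤ 2^4.6400 = 24.933; the largest integer n is 24.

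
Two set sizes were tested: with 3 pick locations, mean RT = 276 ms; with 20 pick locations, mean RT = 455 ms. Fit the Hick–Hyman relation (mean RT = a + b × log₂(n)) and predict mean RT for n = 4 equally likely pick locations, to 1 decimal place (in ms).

303.1 ms

Fit slope and intercept:
  b = (455 − 276) / (log₂ 20 − log₂ 3) = 179 / (4.3219 − 1.5850) = 65.401 ms/bit
  a = 276 − 65.401 × 1.5850 = 172.342 ms
Then RT(4) = 172.342 + 65.401 × log₂ 4 = 172.342 + 65.401 × 2 ≈ 303.144 ms.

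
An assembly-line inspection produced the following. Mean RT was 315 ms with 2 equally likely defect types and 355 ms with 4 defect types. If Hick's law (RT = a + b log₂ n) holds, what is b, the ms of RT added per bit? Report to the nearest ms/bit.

40 ms/bit

Slope: b = (355 − 315) / (log₂ 4 − log₂ 2) = 40/1.0000 = 40 ms/bit.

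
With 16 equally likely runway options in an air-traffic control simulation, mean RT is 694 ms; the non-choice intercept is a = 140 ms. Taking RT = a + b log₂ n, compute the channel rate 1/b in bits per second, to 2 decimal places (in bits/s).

b = (694 − 140)/log₂ 16 = 554/4 = 138.500 ms per bit = 0.13850 s/bit; the reciprocal is 7.220 bits/s.

7.22 bits/s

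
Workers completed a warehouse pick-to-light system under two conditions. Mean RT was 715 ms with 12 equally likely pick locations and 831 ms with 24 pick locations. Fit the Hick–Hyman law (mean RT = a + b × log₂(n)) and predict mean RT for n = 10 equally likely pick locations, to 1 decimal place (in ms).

Fit slope and intercept:
  b = (831 − 715) / (log₂ 24 − log₂ 12) = 116 / (4.5850 − 3.5850) = 116.000 ms/bit
  a = 715 − 116.000 × 3.5850 = 299.144 ms
Then RT(10) = 299.144 + 116.000 × log₂ 10 = 299.144 + 116.000 × 3.3219 ≈ 684.488 ms.

684.5 ms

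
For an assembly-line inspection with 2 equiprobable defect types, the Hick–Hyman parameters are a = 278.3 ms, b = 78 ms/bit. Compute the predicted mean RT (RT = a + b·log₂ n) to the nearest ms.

log₂(2) = 1 bits, so RT = 278.3 + 78 × 1 ≈ 356.300 ms.

356 ms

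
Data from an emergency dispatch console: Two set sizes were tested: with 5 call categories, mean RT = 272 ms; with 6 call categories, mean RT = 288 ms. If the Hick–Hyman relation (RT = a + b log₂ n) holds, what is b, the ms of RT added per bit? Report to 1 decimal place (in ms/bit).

60.8 ms/bit

Slope: b = (288 − 272) / (log₂ 6 − log₂ 5) = 16/0.2630 = 60.829 ms/bit.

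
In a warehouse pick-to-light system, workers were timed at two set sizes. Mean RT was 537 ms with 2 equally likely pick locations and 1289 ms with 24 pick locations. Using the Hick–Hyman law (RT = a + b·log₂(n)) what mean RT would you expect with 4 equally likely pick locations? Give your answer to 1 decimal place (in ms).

RT is linear in log₂ n, so two points fix the line:
  b = (1289 − 537) / (log₂ 24 − log₂ 2) = 752 / (4.5850 − 1) = 209.765 ms/bit
  a = 537 − 209.765 × 1 = 327.235 ms
Then RT(4) = 327.235 + 209.765 × log₂ 4 = 327.235 + 209.765 × 2 ≈ 746.765 ms.

746.8 ms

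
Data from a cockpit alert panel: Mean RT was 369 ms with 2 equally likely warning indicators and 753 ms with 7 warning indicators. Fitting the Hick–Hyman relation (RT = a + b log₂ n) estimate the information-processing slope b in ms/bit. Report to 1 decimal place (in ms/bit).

b = (RT₂ − RT₁)/(log₂ n₂ − log₂ n₁) = (753 − 369)/(2.8074 − 1) = 212.465 ms/bit.

212.5 ms/bit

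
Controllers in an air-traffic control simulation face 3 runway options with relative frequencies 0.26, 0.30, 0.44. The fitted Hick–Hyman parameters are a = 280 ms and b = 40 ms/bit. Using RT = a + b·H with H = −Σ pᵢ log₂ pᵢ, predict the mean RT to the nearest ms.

342 ms

H = 0.26·log₂(1/0.26) + 0.30·log₂(1/0.30) + 0.44·log₂(1/0.44) = 1.5475 bits.
RT = 280 + 40 × 1.5475 = 341.90 ms.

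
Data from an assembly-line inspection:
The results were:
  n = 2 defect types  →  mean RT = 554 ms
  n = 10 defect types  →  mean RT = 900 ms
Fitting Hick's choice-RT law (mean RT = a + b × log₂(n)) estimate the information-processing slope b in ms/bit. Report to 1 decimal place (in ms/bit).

The slope on a log₂ axis is (900 − 554) / (3.3219 − 1) = 149.014 ms/bit.

149.0 ms/bit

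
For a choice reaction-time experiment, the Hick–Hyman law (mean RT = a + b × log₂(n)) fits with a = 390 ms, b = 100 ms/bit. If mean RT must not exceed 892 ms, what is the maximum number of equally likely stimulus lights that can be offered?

Set 390 + 100·log₂ n ≤ 892 → log₂ n ≤ (892 − 390)/100 = 5.0200.
So n ≤ 2^5.0200 = 32.447; the largest integer n is 32.

32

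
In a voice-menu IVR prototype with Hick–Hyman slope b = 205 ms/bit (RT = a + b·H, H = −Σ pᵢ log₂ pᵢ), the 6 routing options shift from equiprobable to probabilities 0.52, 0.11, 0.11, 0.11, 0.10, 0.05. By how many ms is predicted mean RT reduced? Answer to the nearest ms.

102 ms

The RT saving is b·ΔH. Equiprobable H₀ = log₂(6) = 2.5850 bits; with the given probabilities H = 2.0897 bits.
b·(H₀ − H) = 205 × (2.5850 − 2.0897) = 101.52 ms.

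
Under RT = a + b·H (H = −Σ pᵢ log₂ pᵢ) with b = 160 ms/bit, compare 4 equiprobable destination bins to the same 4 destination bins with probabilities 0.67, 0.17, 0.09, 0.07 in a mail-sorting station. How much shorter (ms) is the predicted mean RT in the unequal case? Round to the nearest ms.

The RT saving is b·ΔH. Equiprobable H₀ = log₂(4) = 2.0000 bits; with the given probabilities H = 1.4029 bits.
b·(H₀ − H) = 160 × (2.0000 − 1.4029) = 95.54 ms.

96 ms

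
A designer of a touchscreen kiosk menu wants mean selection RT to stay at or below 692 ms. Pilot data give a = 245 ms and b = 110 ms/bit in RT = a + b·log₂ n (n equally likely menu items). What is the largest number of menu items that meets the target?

16

Set 245 + 110·log₂ n ≤ 692 → log₂ n ≤ (692 − 245)/110 = 4.0636.
So n ≤ 2^4.0636 = 16.722; the largest integer n is 16.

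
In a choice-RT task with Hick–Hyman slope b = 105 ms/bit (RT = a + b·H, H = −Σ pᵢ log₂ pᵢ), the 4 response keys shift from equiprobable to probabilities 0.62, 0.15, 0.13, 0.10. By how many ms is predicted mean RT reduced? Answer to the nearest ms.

Equiprobable entropy H₀ = log₂ 4 = 2.0000 bits.
Skewed entropy H = −Σ pᵢ log₂ pᵢ = 1.5530 bits.
ΔRT = b·(H₀ − H) = 105 × 0.4470 = 46.94 ms.

47 ms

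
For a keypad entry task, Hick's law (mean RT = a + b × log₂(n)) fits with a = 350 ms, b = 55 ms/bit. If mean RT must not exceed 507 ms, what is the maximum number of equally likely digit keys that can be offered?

Set 350 + 55·log₂ n ≤ 507 → log₂ n ≤ (507 − 350)/55 = 2.8545.
So n ≤ 2^2.8545 = 7.233; the largest integer n is 7.

7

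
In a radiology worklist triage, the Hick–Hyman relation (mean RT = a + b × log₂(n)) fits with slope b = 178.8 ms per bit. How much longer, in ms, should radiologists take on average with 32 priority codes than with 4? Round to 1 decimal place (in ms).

ΔRT = (a + b log₂ n₂) − (a + b log₂ n₁) = b·(log₂ n₂ − log₂ n₁).
log₂(32) − log₂(4) = log₂(32/4) = log₂(8) = 3.
ΔRT = 178.8 × 3.0000 = 536.400 ms.

536.4 ms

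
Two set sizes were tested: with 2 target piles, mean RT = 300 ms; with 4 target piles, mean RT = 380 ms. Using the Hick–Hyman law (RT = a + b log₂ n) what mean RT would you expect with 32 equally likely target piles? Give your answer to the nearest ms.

Fit slope and intercept:
  b = (380 − 300) / (log₂ 4 − log₂ 2) = 80 / (2 − 1) = 80 ms/bit
  a = 300 − 80 × 1 = 220 ms
Then RT(32) = 220 + 80 × log₂ 32 = 220 + 80 × 5 ≈ 620.000 ms.

620 ms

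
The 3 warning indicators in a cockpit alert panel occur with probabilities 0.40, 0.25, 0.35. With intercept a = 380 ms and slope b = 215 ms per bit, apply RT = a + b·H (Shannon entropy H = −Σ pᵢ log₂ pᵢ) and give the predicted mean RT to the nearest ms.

Entropy contributions −pᵢ log₂ pᵢ: 0.5288, 0.5000, 0.5301; sum H = 1.5589 bits.
RT = a + bH = 380 + 215·1.5589 = 715.16 ms.

715 ms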